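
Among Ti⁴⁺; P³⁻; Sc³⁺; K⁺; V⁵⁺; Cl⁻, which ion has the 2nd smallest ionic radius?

Ti⁴⁺

These species are isoelectronic with 18 electrons. The only difference is the number of protons: V⁵⁺ (Z=23), Ti⁴⁺ (Z=22), Sc³⁺ (Z=21), K⁺ (Z=19), Cl⁻ (Z=17), P³⁻ (Z=15). The strongest nuclear pull (V⁵⁺) gives the smallest ion.
Ordering: V⁵⁺ < Ti⁴⁺ < Sc³⁺ < K⁺ < Cl⁻ < P³⁻. The 2nd smallest is Ti⁴⁺.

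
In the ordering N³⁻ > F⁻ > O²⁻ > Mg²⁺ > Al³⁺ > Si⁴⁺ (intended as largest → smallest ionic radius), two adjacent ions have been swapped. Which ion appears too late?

Scanning neighbour by neighbour, only F⁻/O²⁻ violates a trend: they are isoelectronic (10 e⁻) and F has more protons than O (9 vs 8), making F⁻ smaller. That makes O²⁻ the one sitting a position late relative to where it belongs.

O²⁻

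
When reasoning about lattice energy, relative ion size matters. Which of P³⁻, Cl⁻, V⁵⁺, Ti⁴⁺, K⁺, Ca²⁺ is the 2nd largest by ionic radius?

These species are isoelectronic with 18 electrons. The only difference is the number of protons: V⁵⁺ (Z=23), Ti⁴⁺ (Z=22), Ca²⁺ (Z=20), K⁺ (Z=19), Cl⁻ (Z=17), P³⁻ (Z=15). The strongest nuclear pull (V⁵⁺) gives the smallest ion.
Full ascending order: V⁵⁺ < Ti⁴⁺ < Ca²⁺ < K⁺ < Cl⁻ < P³⁻. Counting from the largest, position 2 is Cl⁻.

Cl⁻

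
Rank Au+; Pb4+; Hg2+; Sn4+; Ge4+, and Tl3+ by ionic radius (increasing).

Ge4+ < Sn4+ < Pb4+ < Tl3+ < Hg2+ < Au+

Electron counts and nuclear charges: Ge4+ (Z=32, 28 e⁻), Sn4+ (Z=50, 46 e⁻), Pb4+ (Z=82, 78 e⁻), Tl3+ (Z=81, 78 e⁻), Hg2+ (Z=80, 78 e⁻), Au+ (Z=79, 78 e⁻). Ge4+ < Sn4+ (same group, period 4 vs 5); Sn4+ < Pb4+ (same group, period 5 vs 6); Pb4+ < Tl3+ (both 78 e⁻, Z=82>81); Tl3+ < Hg2+ (both 78 e⁻, Z=81>80); Hg2+ < Au+ (isoelectronic, higher Z=80 is smaller).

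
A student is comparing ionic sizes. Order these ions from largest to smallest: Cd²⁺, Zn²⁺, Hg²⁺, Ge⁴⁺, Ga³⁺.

Hg²⁺ > Cd²⁺ > Zn²⁺ > Ga³⁺ > Ge⁴⁺

First list Z and electron count for each: Ge⁴⁺ has 28 e⁻ (Z=32), Ga³⁺ has 28 e⁻ (Z=31), Zn²⁺ has 28 e⁻ (Z=30), Cd²⁺ has 46 e⁻ (Z=48), Hg²⁺ has 78 e⁻ (Z=80). Ge⁴⁺ < Ga³⁺ (isoelectronic, higher Z=32 is smaller); Ga³⁺ < Zn²⁺ (both 28 e⁻, Z=31>30); Zn²⁺ < Cd²⁺ (same group, period 4 vs 5); Cd²⁺ < Hg²⁺ (same group, 1 shell fewer).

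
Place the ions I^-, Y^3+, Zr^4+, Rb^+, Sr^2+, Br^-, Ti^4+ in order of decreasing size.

I^- > Br^- > Rb^+ > Sr^2+ > Y^3+ > Zr^4+ > Ti^4+

Tabulating Z and e⁻: Ti^4+ has 18 e⁻ (Z=22), Zr^4+ has 36 e⁻ (Z=40), Y^3+ has 36 e⁻ (Z=39), Sr^2+ has 36 e⁻ (Z=38), Rb^+ has 36 e⁻ (Z=37), Br^- has 36 e⁻ (Z=35), I^- has 54 e⁻ (Z=53). Ti^4+ < Zr^4+ (same group, period 4 vs 5); Zr^4+ < Y^3+ (both 36 e⁻, Z=40>39); Y^3+ < Sr^2+ (isoelectronic, higher Z=39 is smaller); Sr^2+ < Rb^+ (both 36 e⁻, Z=38>37); Rb^+ < Br^- (both 36 e⁻, Z=37>35); Br^- < I^- (same group, 1 shell fewer).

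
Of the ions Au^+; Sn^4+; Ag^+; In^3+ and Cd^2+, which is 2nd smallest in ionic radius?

In^3+

Electron counts and nuclear charges: Sn^4+ has 46 e⁻ (Z=50), In^3+ has 46 e⁻ (Z=49), Cd^2+ has 46 e⁻ (Z=48), Ag^+ has 46 e⁻ (Z=47), Au^+ has 78 e⁻ (Z=79). Sn^4+ < In^3+ (both 46 e⁻, Z=50>49); In^3+ < Cd^2+ (both 46 e⁻, Z=49>48); Cd^2+ < Ag^+ (isoelectronic, higher Z=48 is smaller); Ag^+ < Au^+ (same group, period 5 vs 6).
So the order is Sn^4+ < In^3+ < Cd^2+ < Ag^+ < Au^+; the 2nd-smallest ion is In^3+.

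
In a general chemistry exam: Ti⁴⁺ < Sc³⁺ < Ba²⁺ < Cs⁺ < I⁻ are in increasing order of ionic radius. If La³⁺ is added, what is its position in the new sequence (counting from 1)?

3

First list Z and electron count for each: Ti⁴⁺ (Z=22, 18 e⁻), Sc³⁺ (Z=21, 18 e⁻), La³⁺ (Z=57, 54 e⁻), Ba²⁺ (Z=56, 54 e⁻), Cs⁺ (Z=55, 54 e⁻), I⁻ (Z=53, 54 e⁻). Ti⁴⁺ < Sc³⁺ (isoelectronic, higher Z=22 is smaller); Sc³⁺ < La³⁺ (same group, period 4 vs 6); La³⁺ < Ba²⁺ (both 54 e⁻, Z=57>56); Ba²⁺ < Cs⁺ (both 54 e⁻, Z=56>55); Cs⁺ < I⁻ (both 54 e⁻, Z=55>53).
With La³⁺ included the full order is Ti⁴⁺ < Sc³⁺ < La³⁺ < Ba²⁺ < Cs⁺ < I⁻, so it takes position 3.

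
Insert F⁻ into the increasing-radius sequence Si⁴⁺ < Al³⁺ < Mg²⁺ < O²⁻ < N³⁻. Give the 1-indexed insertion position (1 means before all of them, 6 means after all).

Isoelectronic series (10 e⁻ each). Size is set by nuclear charge: more protons means a smaller ion. Si⁴⁺ (Z=14), Al³⁺ (Z=13), Mg²⁺ (Z=12), F⁻ (Z=9), O²⁻ (Z=8), N³⁻ (Z=7).
With F⁻ included the full order is Si⁴⁺ < Al³⁺ < Mg²⁺ < F⁻ < O²⁻ < N³⁻, so it takes position 4.

4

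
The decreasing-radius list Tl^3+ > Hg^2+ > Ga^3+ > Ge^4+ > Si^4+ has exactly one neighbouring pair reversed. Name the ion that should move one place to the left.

The pair Tl^3+, Hg^2+ is the wrong way round — Tl^3+ and Hg^2+ share 78 electrons; the higher nuclear charge on Tl (Z=81) contracts it more, so Tl^3+ < Hg^2+. All other adjacent pairs agree with periodic trends, so Hg^2+ is the misplaced ion.

Hg^2+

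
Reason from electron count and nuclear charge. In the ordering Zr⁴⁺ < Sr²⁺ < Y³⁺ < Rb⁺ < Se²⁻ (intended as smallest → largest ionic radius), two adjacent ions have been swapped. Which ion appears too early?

Sr²⁺

Check each adjacent pair. Sr²⁺ and Y³⁺ are reversed: they are isoelectronic (36 e⁻) and Y has more protons than Sr (39 vs 38), making Y³⁺ smaller. No other neighbouring pair contradicts the periodic trends, so Sr²⁺ is the ion listed too early.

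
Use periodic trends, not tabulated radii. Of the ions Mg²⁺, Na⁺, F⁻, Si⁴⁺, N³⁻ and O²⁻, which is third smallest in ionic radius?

Na⁺

Isoelectronic series (10 e⁻ each). Size is set by nuclear charge: more protons means a smaller ion. Si⁴⁺ (Z=14), Mg²⁺ (Z=12), Na⁺ (Z=11), F⁻ (Z=9), O²⁻ (Z=8), N³⁻ (Z=7).
So the order is Si⁴⁺ < Mg²⁺ < Na⁺ < F⁻ < O²⁻ < N³⁻; the 3rd-smallest ion is Na⁺.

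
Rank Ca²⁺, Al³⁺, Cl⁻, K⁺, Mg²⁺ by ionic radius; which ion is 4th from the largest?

Al³⁺: 10 e⁻, Z=13, Mg²⁺: 10 e⁻, Z=12, Ca²⁺: 18 e⁻, Z=20, K⁺: 18 e⁻, Z=19, Cl⁻: 18 e⁻, Z=17. Al³⁺ < Mg²⁺ (isoelectronic, higher Z=13 is smaller); Mg²⁺ < Ca²⁺ (same group, 1 shell fewer); Ca²⁺ < K⁺ (both 18 e⁻, Z=20>19); K⁺ < Cl⁻ (both 18 e⁻, Z=19>17).
Ordering: Al³⁺ < Mg²⁺ < Ca²⁺ < K⁺ < Cl⁻. The 4th largest is Mg²⁺.

Mg²⁺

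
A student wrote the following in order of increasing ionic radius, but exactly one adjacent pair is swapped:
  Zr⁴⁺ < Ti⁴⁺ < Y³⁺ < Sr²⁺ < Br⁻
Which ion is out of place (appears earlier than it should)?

Scanning neighbour by neighbour, only Zr⁴⁺/Ti⁴⁺ violates a trend: Ti⁴⁺ and Zr⁴⁺ are in one column with the same charge; the lighter period-4 ion has one fewer shell and is smaller. That makes Zr⁴⁺ the one sitting a position early relative to where it belongs.

Zr⁴⁺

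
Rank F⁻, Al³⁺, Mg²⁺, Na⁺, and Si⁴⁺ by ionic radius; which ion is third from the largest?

Isoelectronic series (10 e⁻ each). Size is set by nuclear charge: more protons means a smaller ion. Si⁴⁺ (Z=14), Al³⁺ (Z=13), Mg²⁺ (Z=12), Na⁺ (Z=11), F⁻ (Z=9).
Ordering: Si⁴⁺ < Al³⁺ < Mg²⁺ < Na⁺ < F⁻. The third largest is Mg²⁺.

Mg²⁺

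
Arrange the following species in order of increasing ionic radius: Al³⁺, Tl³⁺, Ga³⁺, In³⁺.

These ions sit in one column with identical charge. Each step down the periodic table adds a principal shell, increasing the radius.

Al³⁺ < Ga³⁺ < In³⁺ < Tl³⁺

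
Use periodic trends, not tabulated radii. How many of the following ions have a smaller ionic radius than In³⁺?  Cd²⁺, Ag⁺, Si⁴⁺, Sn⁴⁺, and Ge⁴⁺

Tabulating Z and e⁻: Si⁴⁺ (Z=14, 10 e⁻), Ge⁴⁺ (Z=32, 28 e⁻), Sn⁴⁺ (Z=50, 46 e⁻), In³⁺ (Z=49, 46 e⁻), Cd²⁺ (Z=48, 46 e⁻), Ag⁺ (Z=47, 46 e⁻). Si⁴⁺ < Ge⁴⁺ (same group, period 3 vs 4); Ge⁴⁺ < Sn⁴⁺ (same group, 1 shell fewer); Sn⁴⁺ < In³⁺ (isoelectronic, higher Z=50 is smaller); In³⁺ < Cd²⁺ (isoelectronic, higher Z=49 is smaller); Cd²⁺ < Ag⁺ (both 46 e⁻, Z=48>47).
Placing each against In³⁺: smaller — Si⁴⁺, Ge⁴⁺, Sn⁴⁺; larger — Cd²⁺, Ag⁺. Count: 3.

3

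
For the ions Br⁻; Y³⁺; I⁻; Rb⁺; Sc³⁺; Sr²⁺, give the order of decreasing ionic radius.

Work out protons and electrons: Sc³⁺: 18 e⁻, Z=21, Y³⁺: 36 e⁻, Z=39, Sr²⁺: 36 e⁻, Z=38, Rb⁺: 36 e⁻, Z=37, Br⁻: 36 e⁻, Z=35, I⁻: 54 e⁻, Z=53. Sc³⁺ < Y³⁺ (same group, period 4 vs 5); Y³⁺ < Sr²⁺ (isoelectronic, higher Z=39 is smaller); Sr²⁺ < Rb⁺ (isoelectronic, higher Z=38 is smaller); Rb⁺ < Br⁻ (both 36 e⁻, Z=37>35); Br⁻ < I⁻ (same group, period 4 vs 5).

I⁻ > Br⁻ > Rb⁺ > Sr²⁺ > Y³⁺ > Sc³⁺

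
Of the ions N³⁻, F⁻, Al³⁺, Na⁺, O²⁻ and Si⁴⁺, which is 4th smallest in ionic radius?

F⁻

Isoelectronic series (10 e⁻ each). Size is set by nuclear charge: more protons means a smaller ion. Si⁴⁺ (Z=14), Al³⁺ (Z=13), Na⁺ (Z=11), F⁻ (Z=9), O²⁻ (Z=8), N³⁻ (Z=7).
Ordering: Si⁴⁺ < Al³⁺ < Na⁺ < F⁻ < O²⁻ < N³⁻. The 4th smallest is F⁻.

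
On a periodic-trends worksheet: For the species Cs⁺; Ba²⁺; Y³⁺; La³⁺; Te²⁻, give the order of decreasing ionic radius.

Te²⁻ > Cs⁺ > Ba²⁺ > La³⁺ > Y³⁺

Tabulating Z and e⁻: Y³⁺ (Z=39, 36 e⁻), La³⁺ (Z=57, 54 e⁻), Ba²⁺ (Z=56, 54 e⁻), Cs⁺ (Z=55, 54 e⁻), Te²⁻ (Z=52, 54 e⁻). Y³⁺ < La³⁺ (same group, 1 shell fewer); La³⁺ < Ba²⁺ (isoelectronic, higher Z=57 is smaller); Ba²⁺ < Cs⁺ (isoelectronic, higher Z=56 is smaller); Cs⁺ < Te²⁻ (isoelectronic, higher Z=55 is smaller).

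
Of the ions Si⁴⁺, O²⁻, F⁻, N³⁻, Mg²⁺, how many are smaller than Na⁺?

Each ion has 10 electrons. The ranking follows nuclear charge in reverse — greater Z gives a smaller radius. Si⁴⁺ (Z=14), Mg²⁺ (Z=12), Na⁺ (Z=11), F⁻ (Z=9), O²⁻ (Z=8), N³⁻ (Z=7).
Ordering all of them (including Na⁺) by radius gives Si⁴⁺ < Mg²⁺ < Na⁺ < F⁻ < O²⁻ < N³⁻. That's 2.

2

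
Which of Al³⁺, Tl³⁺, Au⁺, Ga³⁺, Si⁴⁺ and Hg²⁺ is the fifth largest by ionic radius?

First list Z and electron count for each: Si⁴⁺ has 10 e⁻ (Z=14), Al³⁺ has 10 e⁻ (Z=13), Ga³⁺ has 28 e⁻ (Z=31), Tl³⁺ has 78 e⁻ (Z=81), Hg²⁺ has 78 e⁻ (Z=80), Au⁺ has 78 e⁻ (Z=79). Si⁴⁺ < Al³⁺ (isoelectronic, higher Z=14 is smaller); Al³⁺ < Ga³⁺ (same group, 1 shell fewer); Ga³⁺ < Tl³⁺ (same group, period 4 vs 6); Tl³⁺ < Hg²⁺ (both 78 e⁻, Z=81>80); Hg²⁺ < Au⁺ (isoelectronic, higher Z=80 is smaller).
That gives Si⁴⁺ < Al³⁺ < Ga³⁺ < Tl³⁺ < Hg²⁺ < Au⁺. From the largest end, number 5 is Al³⁺.

Al³⁺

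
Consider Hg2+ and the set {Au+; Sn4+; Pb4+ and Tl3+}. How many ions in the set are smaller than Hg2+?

3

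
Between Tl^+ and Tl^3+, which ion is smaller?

Tl^3+

Same element, different charge: the more highly charged cation has fewer electrons and a greater effective nuclear charge per electron, making Tl^3+ the smallest.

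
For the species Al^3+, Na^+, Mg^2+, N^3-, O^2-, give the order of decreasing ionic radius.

Isoelectronic series (10 e⁻ each). Size is set by nuclear charge: more protons means a smaller ion. Al^3+ (Z=13), Mg^2+ (Z=12), Na^+ (Z=11), O^2- (Z=8), N^3- (Z=7).

N^3- > O^2- > Na^+ > Mg^2+ > Al^3+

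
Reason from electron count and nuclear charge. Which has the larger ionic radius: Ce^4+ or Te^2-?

Each ion has 54 electrons. The ranking follows nuclear charge in reverse — greater Z gives a smaller radius. Ce^4+ (Z=58), Te^2- (Z=52).

Te^2-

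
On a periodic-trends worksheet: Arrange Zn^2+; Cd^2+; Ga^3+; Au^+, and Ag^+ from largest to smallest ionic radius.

Work out protons and electrons: Ga^3+ has 28 e⁻ (Z=31), Zn^2+ has 28 e⁻ (Z=30), Cd^2+ has 46 e⁻ (Z=48), Ag^+ has 46 e⁻ (Z=47), Au^+ has 78 e⁻ (Z=79). Ga^3+ < Zn^2+ (isoelectronic, higher Z=31 is smaller); Zn^2+ < Cd^2+ (same group, period 4 vs 5); Cd^2+ < Ag^+ (both 46 e⁻, Z=48>47); Ag^+ < Au^+ (same group, 1 shell fewer).

Au^+ > Ag^+ > Cd^2+ > Zn^2+ > Ga^3+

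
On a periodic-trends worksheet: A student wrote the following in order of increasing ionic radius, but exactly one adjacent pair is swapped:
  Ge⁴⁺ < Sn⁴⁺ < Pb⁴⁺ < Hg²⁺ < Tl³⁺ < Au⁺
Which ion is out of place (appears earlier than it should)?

The pair Hg²⁺, Tl³⁺ is the wrong way round — both have 78 electrons but Z(Tl)=81 > Z(Hg)=80, so Tl³⁺ should be the smaller of the two. All other adjacent pairs agree with periodic trends, so Hg²⁺ is the misplaced ion.

Hg²⁺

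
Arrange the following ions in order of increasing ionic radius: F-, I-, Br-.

These ions sit in one column with identical charge. Each step down the periodic table adds a principal shell, increasing the radius.

F- < Br- < I-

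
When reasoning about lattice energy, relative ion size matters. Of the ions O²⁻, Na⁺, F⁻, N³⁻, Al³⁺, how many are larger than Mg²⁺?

Isoelectronic series (10 e⁻ each). Size is set by nuclear charge: more protons means a smaller ion. Al³⁺ (Z=13), Mg²⁺ (Z=12), Na⁺ (Z=11), F⁻ (Z=9), O²⁻ (Z=8), N³⁻ (Z=7).
Ordering all of them (including Mg²⁺) by radius gives Al³⁺ < Mg²⁺ < Na⁺ < F⁻ < O²⁻ < N³⁻. Count: 4.

4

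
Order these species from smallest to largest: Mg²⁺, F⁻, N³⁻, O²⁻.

Mg²⁺ < F⁻ < O²⁻ < N³⁻

These species are isoelectronic with 10 electrons. The only difference is the number of protons: Mg²⁺ (Z=12), F⁻ (Z=9), O²⁻ (Z=8), N³⁻ (Z=7). The strongest nuclear pull (Mg²⁺) gives the smallest ion.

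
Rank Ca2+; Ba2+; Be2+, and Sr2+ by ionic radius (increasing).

These ions sit in one column with identical charge. Each step down the periodic table adds a principal shell, increasing the radius.

Be2+ < Ca2+ < Sr2+ < Ba2+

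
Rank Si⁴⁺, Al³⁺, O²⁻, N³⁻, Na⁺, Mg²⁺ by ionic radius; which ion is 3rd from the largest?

Na⁺

All of these have 10 electrons (isoelectronic). With the same electron cloud, the ion with the most protons pulls it in tightest. Nuclear charges: Si⁴⁺ (Z=14), Al³⁺ (Z=13), Mg²⁺ (Z=12), Na⁺ (Z=11), O²⁻ (Z=8), N³⁻ (Z=7). Highest Z is smallest.
That gives Si⁴⁺ < Al³⁺ < Mg²⁺ < Na⁺ < O²⁻ < N³⁻. From the largest end, number 3 is Na⁺.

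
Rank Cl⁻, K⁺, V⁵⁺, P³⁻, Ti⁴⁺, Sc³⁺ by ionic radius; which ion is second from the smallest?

Isoelectronic series (18 e⁻ each). Size is set by nuclear charge: more protons means a smaller ion. V⁵⁺ (Z=23), Ti⁴⁺ (Z=22), Sc³⁺ (Z=21), K⁺ (Z=19), Cl⁻ (Z=17), P³⁻ (Z=15).
Full ascending order: V⁵⁺ < Ti⁴⁺ < Sc³⁺ < K⁺ < Cl⁻ < P³⁻. Counting from the smallest, position 2 is Ti⁴⁺.

Ti⁴⁺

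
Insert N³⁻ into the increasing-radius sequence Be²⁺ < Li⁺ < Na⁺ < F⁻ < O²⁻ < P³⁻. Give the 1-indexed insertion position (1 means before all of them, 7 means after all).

Electron counts and nuclear charges: Be²⁺ has 2 e⁻ (Z=4), Li⁺ has 2 e⁻ (Z=3), Na⁺ has 10 e⁻ (Z=11), F⁻ has 10 e⁻ (Z=9), O²⁻ has 10 e⁻ (Z=8), N³⁻ has 10 e⁻ (Z=7), P³⁻ has 18 e⁻ (Z=15). Be²⁺ < Li⁺ (isoelectronic, higher Z=4 is smaller); Li⁺ < Na⁺ (same group, 1 shell fewer); Na⁺ < F⁻ (isoelectronic, higher Z=11 is smaller); F⁻ < O²⁻ (isoelectronic, higher Z=9 is smaller); O²⁻ < N³⁻ (both 10 e⁻, Z=8>7); N³⁻ < P³⁻ (same group, 1 shell fewer).
Merged order: Be²⁺ < Li⁺ < Na⁺ < F⁻ < O²⁻ < N³⁻ < P³⁻ — N³⁻ is number 6.

6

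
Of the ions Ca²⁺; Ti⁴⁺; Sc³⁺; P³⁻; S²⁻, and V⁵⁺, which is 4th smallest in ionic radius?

Ca²⁺

Each ion has 18 electrons. The ranking follows nuclear charge in reverse — greater Z gives a smaller radius. V⁵⁺ (Z=23), Ti⁴⁺ (Z=22), Sc³⁺ (Z=21), Ca²⁺ (Z=20), S²⁻ (Z=16), P³⁻ (Z=15).
Ordering: V⁵⁺ < Ti⁴⁺ < Sc³⁺ < Ca²⁺ < S²⁻ < P³⁻. The 4th smallest is Ca²⁺.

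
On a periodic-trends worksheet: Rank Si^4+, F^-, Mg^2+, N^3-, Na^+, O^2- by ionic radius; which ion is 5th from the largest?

Mg^2+

These species are isoelectronic with 10 electrons. The only difference is the number of protons: Si^4+ (Z=14), Mg^2+ (Z=12), Na^+ (Z=11), F^- (Z=9), O^2- (Z=8), N^3- (Z=7). The strongest nuclear pull (Si^4+) gives the smallest ion.
So the order is Si^4+ < Mg^2+ < Na^+ < F^- < O^2- < N^3-; the 5th-largest ion is Mg^2+.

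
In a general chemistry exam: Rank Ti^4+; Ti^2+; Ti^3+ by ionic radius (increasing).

Same element, different charge: the more highly charged cation has fewer electrons and a greater effective nuclear charge per electron, making Ti^4+ the smallest.

Ti^4+ < Ti^3+ < Ti^2+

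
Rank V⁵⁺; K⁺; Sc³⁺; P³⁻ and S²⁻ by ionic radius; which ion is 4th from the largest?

All of these have 18 electrons (isoelectronic). With the same electron cloud, the ion with the most protons pulls it in tightest. Nuclear charges: V⁵⁺ (Z=23), Sc³⁺ (Z=21), K⁺ (Z=19), S²⁻ (Z=16), P³⁻ (Z=15). Highest Z is smallest.
Full ascending order: V⁵⁺ < Sc³⁺ < K⁺ < S²⁻ < P³⁻. Counting from the largest, position 4 is Sc³⁺.

Sc³⁺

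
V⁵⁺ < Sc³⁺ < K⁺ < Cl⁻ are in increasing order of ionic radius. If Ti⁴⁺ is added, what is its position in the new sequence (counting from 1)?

2

Each ion has 18 electrons. The ranking follows nuclear charge in reverse — greater Z gives a smaller radius. V⁵⁺ (Z=23), Ti⁴⁺ (Z=22), Sc³⁺ (Z=21), K⁺ (Z=19), Cl⁻ (Z=17).
The complete sequence is V⁵⁺ < Ti⁴⁺ < Sc³⁺ < K⁺ < Cl⁻. Ti⁴⁺ sits at position 2.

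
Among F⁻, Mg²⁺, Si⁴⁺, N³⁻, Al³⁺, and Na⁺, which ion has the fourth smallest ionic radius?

These species are isoelectronic with 10 electrons. The only difference is the number of protons: Si⁴⁺ (Z=14), Al³⁺ (Z=13), Mg²⁺ (Z=12), Na⁺ (Z=11), F⁻ (Z=9), N³⁻ (Z=7). The strongest nuclear pull (Si⁴⁺) gives the smallest ion.
So the order is Si⁴⁺ < Al³⁺ < Mg²⁺ < Na⁺ < F⁻ < N³⁻; the 4th-smallest ion is Na⁺.

Na⁺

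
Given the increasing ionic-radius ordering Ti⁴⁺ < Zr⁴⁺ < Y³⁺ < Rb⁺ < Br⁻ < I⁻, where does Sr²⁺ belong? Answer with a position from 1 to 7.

4

Tabulating Z and e⁻: Ti⁴⁺ has 18 e⁻ (Z=22), Zr⁴⁺ has 36 e⁻ (Z=40), Y³⁺ has 36 e⁻ (Z=39), Sr²⁺ has 36 e⁻ (Z=38), Rb⁺ has 36 e⁻ (Z=37), Br⁻ has 36 e⁻ (Z=35), I⁻ has 54 e⁻ (Z=53). Ti⁴⁺ < Zr⁴⁺ (same group, period 4 vs 5); Zr⁴⁺ < Y³⁺ (both 36 e⁻, Z=40>39); Y³⁺ < Sr²⁺ (isoelectronic, higher Z=39 is smaller); Sr²⁺ < Rb⁺ (isoelectronic, higher Z=38 is smaller); Rb⁺ < Br⁻ (isoelectronic, higher Z=37 is smaller); Br⁻ < I⁻ (same group, 1 shell fewer).
Putting Sr²⁺ in gives Ti⁴⁺ < Zr⁴⁺ < Y³⁺ < Sr²⁺ < Rb⁺ < Br⁻ < I⁻; it lands at slot 4.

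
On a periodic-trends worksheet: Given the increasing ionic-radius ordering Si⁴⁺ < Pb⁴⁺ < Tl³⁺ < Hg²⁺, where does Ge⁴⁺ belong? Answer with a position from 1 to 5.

2

Work out protons and electrons: Si⁴⁺ has 10 e⁻ (Z=14), Ge⁴⁺ has 28 e⁻ (Z=32), Pb⁴⁺ has 78 e⁻ (Z=82), Tl³⁺ has 78 e⁻ (Z=81), Hg²⁺ has 78 e⁻ (Z=80). Si⁴⁺ < Ge⁴⁺ (same group, period 3 vs 4); Ge⁴⁺ < Pb⁴⁺ (same group, period 4 vs 6); Pb⁴⁺ < Tl³⁺ (isoelectronic, higher Z=82 is smaller); Tl³⁺ < Hg²⁺ (isoelectronic, higher Z=81 is smaller).
Merged order: Si⁴⁺ < Ge⁴⁺ < Pb⁴⁺ < Tl³⁺ < Hg²⁺ — Ge⁴⁺ is number 2.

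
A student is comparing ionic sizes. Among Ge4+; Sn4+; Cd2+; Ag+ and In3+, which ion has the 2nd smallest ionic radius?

Tabulating Z and e⁻: Ge4+ (Z=32, 28 e⁻), Sn4+ (Z=50, 46 e⁻), In3+ (Z=49, 46 e⁻), Cd2+ (Z=48, 46 e⁻), Ag+ (Z=47, 46 e⁻). Ge4+ < Sn4+ (same group, period 4 vs 5); Sn4+ < In3+ (isoelectronic, higher Z=50 is smaller); In3+ < Cd2+ (both 46 e⁻, Z=49>48); Cd2+ < Ag+ (both 46 e⁻, Z=48>47).
So the order is Ge4+ < Sn4+ < In3+ < Cd2+ < Ag+; the 2nd-smallest ion is Sn4+.

Sn4+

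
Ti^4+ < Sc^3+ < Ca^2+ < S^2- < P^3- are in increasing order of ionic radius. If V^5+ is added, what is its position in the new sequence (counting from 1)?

1

These species are isoelectronic with 18 electrons. The only difference is the number of protons: V^5+ (Z=23), Ti^4+ (Z=22), Sc^3+ (Z=21), Ca^2+ (Z=20), S^2- (Z=16), P^3- (Z=15). The strongest nuclear pull (V^5+) gives the smallest ion.
The complete sequence is V^5+ < Ti^4+ < Sc^3+ < Ca^2+ < S^2- < P^3-. V^5+ sits at position 1.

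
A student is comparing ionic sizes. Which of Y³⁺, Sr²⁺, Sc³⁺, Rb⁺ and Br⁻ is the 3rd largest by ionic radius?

Sr²⁺

First list Z and electron count for each: Sc³⁺ (Z=21, 18 e⁻), Y³⁺ (Z=39, 36 e⁻), Sr²⁺ (Z=38, 36 e⁻), Rb⁺ (Z=37, 36 e⁻), Br⁻ (Z=35, 36 e⁻). Sc³⁺ < Y³⁺ (same group, 1 shell fewer); Y³⁺ < Sr²⁺ (both 36 e⁻, Z=39>38); Sr²⁺ < Rb⁺ (isoelectronic, higher Z=38 is smaller); Rb⁺ < Br⁻ (both 36 e⁻, Z=37>35).
Full ascending order: Sc³⁺ < Y³⁺ < Sr²⁺ < Rb⁺ < Br⁻. Counting from the largest, position 3 is Sr²⁺.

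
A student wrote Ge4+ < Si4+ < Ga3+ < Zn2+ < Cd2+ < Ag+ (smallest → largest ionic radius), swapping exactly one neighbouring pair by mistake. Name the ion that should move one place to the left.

Scanning neighbour by neighbour, only Ge4+/Si4+ violates a trend: both in group 14 with the same charge; Si4+ (period 3) has the smaller radius. That makes Si4+ the one sitting a position late relative to where it belongs.

Si4+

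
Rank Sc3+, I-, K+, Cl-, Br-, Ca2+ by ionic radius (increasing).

Tabulating Z and e⁻: Sc3+ has 18 e⁻ (Z=21), Ca2+ has 18 e⁻ (Z=20), K+ has 18 e⁻ (Z=19), Cl- has 18 e⁻ (Z=17), Br- has 36 e⁻ (Z=35), I- has 54 e⁻ (Z=53). Sc3+ < Ca2+ (isoelectronic, higher Z=21 is smaller); Ca2+ < K+ (both 18 e⁻, Z=20>19); K+ < Cl- (both 18 e⁻, Z=19>17); Cl- < Br- (same group, period 3 vs 4); Br- < I- (same group, period 4 vs 5).

Sc3+ < Ca2+ < K+ < Cl- < Br- < I-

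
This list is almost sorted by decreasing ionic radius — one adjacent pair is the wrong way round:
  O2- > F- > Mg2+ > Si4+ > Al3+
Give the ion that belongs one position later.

Si4+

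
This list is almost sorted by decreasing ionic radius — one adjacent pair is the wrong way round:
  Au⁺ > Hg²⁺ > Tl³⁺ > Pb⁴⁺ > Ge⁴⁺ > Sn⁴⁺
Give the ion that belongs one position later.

Check each adjacent pair. Ge⁴⁺ and Sn⁴⁺ are reversed: both in group 14 with the same charge; Ge⁴⁺ (period 4) has the smaller radius. No other neighbouring pair contradicts the periodic trends, so Ge⁴⁺ is the ion listed too early.

Ge⁴⁺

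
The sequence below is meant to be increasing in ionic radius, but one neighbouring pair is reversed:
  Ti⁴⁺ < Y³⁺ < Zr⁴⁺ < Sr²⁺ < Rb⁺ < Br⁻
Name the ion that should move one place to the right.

Y³⁺

Check each adjacent pair. Y³⁺ and Zr⁴⁺ are reversed: both have 36 electrons but Z(Zr)=40 > Z(Y)=39, so Zr⁴⁺ should be the smaller of the two. No other neighbouring pair contradicts the periodic trends, so Y³⁺ is the ion listed too early.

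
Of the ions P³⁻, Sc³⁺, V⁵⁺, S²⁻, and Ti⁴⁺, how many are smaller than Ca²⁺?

3

Each ion has 18 electrons. The ranking follows nuclear charge in reverse — greater Z gives a smaller radius. V⁵⁺ (Z=23), Ti⁴⁺ (Z=22), Sc³⁺ (Z=21), Ca²⁺ (Z=20), S²⁻ (Z=16), P³⁻ (Z=15).
Overall: V⁵⁺ < Ti⁴⁺ < Sc³⁺ < Ca²⁺ < S²⁻ < P³⁻. Ca²⁺ has 3 below it and 2 above. That's 3.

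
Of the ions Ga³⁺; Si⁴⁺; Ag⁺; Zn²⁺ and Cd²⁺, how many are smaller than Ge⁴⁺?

1

Electron counts and nuclear charges: Si⁴⁺ has 10 e⁻ (Z=14), Ge⁴⁺ has 28 e⁻ (Z=32), Ga³⁺ has 28 e⁻ (Z=31), Zn²⁺ has 28 e⁻ (Z=30), Cd²⁺ has 46 e⁻ (Z=48), Ag⁺ has 46 e⁻ (Z=47). Si⁴⁺ < Ge⁴⁺ (same group, 1 shell fewer); Ge⁴⁺ < Ga³⁺ (isoelectronic, higher Z=32 is smaller); Ga³⁺ < Zn²⁺ (isoelectronic, higher Z=31 is smaller); Zn²⁺ < Cd²⁺ (same group, period 4 vs 5); Cd²⁺ < Ag⁺ (both 46 e⁻, Z=48>47).
Ordering all of them (including Ge⁴⁺) by radius gives Si⁴⁺ < Ge⁴⁺ < Ga³⁺ < Zn²⁺ < Cd²⁺ < Ag⁺. So 1 is smaller.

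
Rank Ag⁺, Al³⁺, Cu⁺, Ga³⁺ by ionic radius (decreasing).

Electron counts and nuclear charges: Al³⁺: 10 e⁻, Z=13, Ga³⁺: 28 e⁻, Z=31, Cu⁺: 28 e⁻, Z=29, Ag⁺: 46 e⁻, Z=47. Al³⁺ < Ga³⁺ (same group, period 3 vs 4); Ga³⁺ < Cu⁺ (both 28 e⁻, Z=31>29); Cu⁺ < Ag⁺ (same group, period 4 vs 5).

Ag⁺ > Cu⁺ > Ga³⁺ > Al³⁺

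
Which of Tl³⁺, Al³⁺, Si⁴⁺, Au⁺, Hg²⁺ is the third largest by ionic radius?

Electron counts and nuclear charges: Si⁴⁺: 10 e⁻, Z=14, Al³⁺: 10 e⁻, Z=13, Tl³⁺: 78 e⁻, Z=81, Hg²⁺: 78 e⁻, Z=80, Au⁺: 78 e⁻, Z=79. Si⁴⁺ < Al³⁺ (isoelectronic, higher Z=14 is smaller); Al³⁺ < Tl³⁺ (same group, period 3 vs 6); Tl³⁺ < Hg²⁺ (isoelectronic, higher Z=81 is smaller); Hg²⁺ < Au⁺ (both 78 e⁻, Z=80>79).
That gives Si⁴⁺ < Al³⁺ < Tl³⁺ < Hg²⁺ < Au⁺. From the largest end, number 3 is Tl³⁺.

Tl³⁺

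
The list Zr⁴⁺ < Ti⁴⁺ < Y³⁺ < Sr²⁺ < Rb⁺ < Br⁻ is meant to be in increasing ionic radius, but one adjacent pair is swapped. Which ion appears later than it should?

Compare adjacent ions: same group and charge — period 4 sits above period 5, so Ti⁴⁺ is smaller — yet in this increasing list Zr⁴⁺ sits before Ti⁴⁺. Nothing else is reversed, so Ti⁴⁺ should move one place to the left.

Ti⁴⁺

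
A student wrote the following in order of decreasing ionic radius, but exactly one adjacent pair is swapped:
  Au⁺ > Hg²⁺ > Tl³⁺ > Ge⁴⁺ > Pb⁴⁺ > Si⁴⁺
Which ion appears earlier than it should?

Scanning neighbour by neighbour, only Ge⁴⁺/Pb⁴⁺ violates a trend: same group and charge — period 4 sits above period 6, so Ge⁴⁺ is smaller. That makes Ge⁴⁺ the one sitting a position early relative to where it belongs.

Ge⁴⁺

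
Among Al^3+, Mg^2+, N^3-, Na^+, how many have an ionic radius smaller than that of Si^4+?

0

Each ion has 10 electrons. The ranking follows nuclear charge in reverse — greater Z gives a smaller radius. Si^4+ (Z=14), Al^3+ (Z=13), Mg^2+ (Z=12), Na^+ (Z=11), N^3- (Z=7).
Overall: Si^4+ < Al^3+ < Mg^2+ < Na^+ < N^3-. Si^4+ has 0 below it and 4 above. That's 0.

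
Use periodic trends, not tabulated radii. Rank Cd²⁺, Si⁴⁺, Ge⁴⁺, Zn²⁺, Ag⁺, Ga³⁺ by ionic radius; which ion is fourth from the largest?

Electron counts and nuclear charges: Si⁴⁺ (Z=14, 10 e⁻), Ge⁴⁺ (Z=32, 28 e⁻), Ga³⁺ (Z=31, 28 e⁻), Zn²⁺ (Z=30, 28 e⁻), Cd²⁺ (Z=48, 46 e⁻), Ag⁺ (Z=47, 46 e⁻). Si⁴⁺ < Ge⁴⁺ (same group, period 3 vs 4); Ge⁴⁺ < Ga³⁺ (both 28 e⁻, Z=32>31); Ga³⁺ < Zn²⁺ (isoelectronic, higher Z=31 is smaller); Zn²⁺ < Cd²⁺ (same group, period 4 vs 5); Cd²⁺ < Ag⁺ (isoelectronic, higher Z=48 is smaller).
Ordering: Si⁴⁺ < Ge⁴⁺ < Ga³⁺ < Zn²⁺ < Cd²⁺ < Ag⁺. The fourth largest is Ga³⁺.

Ga³⁺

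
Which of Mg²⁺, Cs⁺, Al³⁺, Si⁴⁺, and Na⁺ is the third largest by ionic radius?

Work out protons and electrons: Si⁴⁺: 10 e⁻, Z=14, Al³⁺: 10 e⁻, Z=13, Mg²⁺: 10 e⁻, Z=12, Na⁺: 10 e⁻, Z=11, Cs⁺: 54 e⁻, Z=55. Si⁴⁺ < Al³⁺ (both 10 e⁻, Z=14>13); Al³⁺ < Mg²⁺ (isoelectronic, higher Z=13 is smaller); Mg²⁺ < Na⁺ (isoelectronic, higher Z=12 is smaller); Na⁺ < Cs⁺ (same group, period 3 vs 6).
Full ascending order: Si⁴⁺ < Al³⁺ < Mg²⁺ < Na⁺ < Cs⁺. Counting from the largest, position 3 is Mg²⁺.

Mg²⁺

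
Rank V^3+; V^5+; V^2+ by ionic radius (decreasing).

V^2+ > V^3+ > V^5+

These are all V ions. Removing more electrons (higher positive charge) pulls the remaining electrons in closer, so V^5+ is smallest and V^2+ is largest.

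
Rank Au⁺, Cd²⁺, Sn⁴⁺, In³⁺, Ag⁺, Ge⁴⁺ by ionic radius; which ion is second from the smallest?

Sn⁴⁺

Electron counts and nuclear charges: Ge⁴⁺ has 28 e⁻ (Z=32), Sn⁴⁺ has 46 e⁻ (Z=50), In³⁺ has 46 e⁻ (Z=49), Cd²⁺ has 46 e⁻ (Z=48), Ag⁺ has 46 e⁻ (Z=47), Au⁺ has 78 e⁻ (Z=79). Ge⁴⁺ < Sn⁴⁺ (same group, period 4 vs 5); Sn⁴⁺ < In³⁺ (both 46 e⁻, Z=50>49); In³⁺ < Cd²⁺ (both 46 e⁻, Z=49>48); Cd²⁺ < Ag⁺ (isoelectronic, higher Z=48 is smaller); Ag⁺ < Au⁺ (same group, 1 shell fewer).
So the order is Ge⁴⁺ < Sn⁴⁺ < In³⁺ < Cd²⁺ < Ag⁺ < Au⁺; the 2nd-smallest ion is Sn⁴⁺.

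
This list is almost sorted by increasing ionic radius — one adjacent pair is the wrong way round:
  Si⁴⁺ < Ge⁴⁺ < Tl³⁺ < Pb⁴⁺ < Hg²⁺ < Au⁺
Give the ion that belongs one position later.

Tl³⁺

Compare adjacent ions: both have 78 electrons but Z(Pb)=82 > Z(Tl)=81, so Pb⁴⁺ should be the smaller of the two — yet in this increasing list Tl³⁺ sits before Pb⁴⁺. Nothing else is reversed, so Tl³⁺ should move one place to the right.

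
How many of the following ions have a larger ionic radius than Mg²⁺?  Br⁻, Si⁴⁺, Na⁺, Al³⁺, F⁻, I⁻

Electron counts and nuclear charges: Si⁴⁺ (Z=14, 10 e⁻), Al³⁺ (Z=13, 10 e⁻), Mg²⁺ (Z=12, 10 e⁻), Na⁺ (Z=11, 10 e⁻), F⁻ (Z=9, 10 e⁻), Br⁻ (Z=35, 36 e⁻), I⁻ (Z=53, 54 e⁻). Si⁴⁺ < Al³⁺ (both 10 e⁻, Z=14>13); Al³⁺ < Mg²⁺ (both 10 e⁻, Z=13>12); Mg²⁺ < Na⁺ (isoelectronic, higher Z=12 is smaller); Na⁺ < F⁻ (both 10 e⁻, Z=11>9); F⁻ < Br⁻ (same group, 2 shells fewer); Br⁻ < I⁻ (same group, 1 shell fewer).
Overall: Si⁴⁺ < Al³⁺ < Mg²⁺ < Na⁺ < F⁻ < Br⁻ < I⁻. Mg²⁺ has 2 below it and 4 above. That's 4.

4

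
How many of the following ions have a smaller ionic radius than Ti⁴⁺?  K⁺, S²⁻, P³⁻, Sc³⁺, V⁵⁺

Each ion has 18 electrons. The ranking follows nuclear charge in reverse — greater Z gives a smaller radius. V⁵⁺ (Z=23), Ti⁴⁺ (Z=22), Sc³⁺ (Z=21), K⁺ (Z=19), S²⁻ (Z=16), P³⁻ (Z=15).
Placing each against Ti⁴⁺: smaller — V⁵⁺; larger — Sc³⁺, K⁺, S²⁻, P³⁻. So 1 is smaller.

1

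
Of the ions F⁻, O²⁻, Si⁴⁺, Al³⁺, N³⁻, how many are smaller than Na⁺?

Each ion has 10 electrons. The ranking follows nuclear charge in reverse — greater Z gives a smaller radius. Si⁴⁺ (Z=14), Al³⁺ (Z=13), Na⁺ (Z=11), F⁻ (Z=9), O²⁻ (Z=8), N³⁻ (Z=7).
Overall: Si⁴⁺ < Al³⁺ < Na⁺ < F⁻ < O²⁻ < N³⁻. Na⁺ has 2 below it and 3 above. So 2 are smaller.

2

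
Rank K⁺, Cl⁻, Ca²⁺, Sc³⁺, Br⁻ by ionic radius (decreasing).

Electron counts and nuclear charges: Sc³⁺ has 18 e⁻ (Z=21), Ca²⁺ has 18 e⁻ (Z=20), K⁺ has 18 e⁻ (Z=19), Cl⁻ has 18 e⁻ (Z=17), Br⁻ has 36 e⁻ (Z=35). Sc³⁺ < Ca²⁺ (both 18 e⁻, Z=21>20); Ca²⁺ < K⁺ (isoelectronic, higher Z=20 is smaller); K⁺ < Cl⁻ (isoelectronic, higher Z=19 is smaller); Cl⁻ < Br⁻ (same group, period 3 vs 4).

Br⁻ > Cl⁻ > K⁺ > Ca²⁺ > Sc³⁺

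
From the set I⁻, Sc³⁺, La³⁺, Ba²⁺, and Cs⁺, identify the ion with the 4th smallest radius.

Cs⁺

First list Z and electron count for each: Sc³⁺ (Z=21, 18 e⁻), La³⁺ (Z=57, 54 e⁻), Ba²⁺ (Z=56, 54 e⁻), Cs⁺ (Z=55, 54 e⁻), I⁻ (Z=53, 54 e⁻). Sc³⁺ < La³⁺ (same group, period 4 vs 6); La³⁺ < Ba²⁺ (both 54 e⁻, Z=57>56); Ba²⁺ < Cs⁺ (isoelectronic, higher Z=56 is smaller); Cs⁺ < I⁻ (both 54 e⁻, Z=55>53).
That gives Sc³⁺ < La³⁺ < Ba²⁺ < Cs⁺ < I⁻. From the smallest end, number 4 is Cs⁺.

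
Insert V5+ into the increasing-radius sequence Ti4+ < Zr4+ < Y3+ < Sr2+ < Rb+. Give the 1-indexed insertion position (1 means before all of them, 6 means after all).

1

Electron counts and nuclear charges: V5+: 18 e⁻, Z=23, Ti4+: 18 e⁻, Z=22, Zr4+: 36 e⁻, Z=40, Y3+: 36 e⁻, Z=39, Sr2+: 36 e⁻, Z=38, Rb+: 36 e⁻, Z=37. V5+ < Ti4+ (both 18 e⁻, Z=23>22); Ti4+ < Zr4+ (same group, period 4 vs 5); Zr4+ < Y3+ (both 36 e⁻, Z=40>39); Y3+ < Sr2+ (isoelectronic, higher Z=39 is smaller); Sr2+ < Rb+ (both 36 e⁻, Z=38>37).
Putting V5+ in gives V5+ < Ti4+ < Zr4+ < Y3+ < Sr2+ < Rb+; it lands at slot 1.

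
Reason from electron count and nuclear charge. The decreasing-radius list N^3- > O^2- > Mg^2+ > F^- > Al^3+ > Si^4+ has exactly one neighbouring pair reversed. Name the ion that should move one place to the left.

The pair Mg^2+, F^- is the wrong way round — both have 10 electrons but Z(Mg)=12 > Z(F)=9, so Mg^2+ should be the smaller of the two. All other adjacent pairs agree with periodic trends, so F^- is the misplaced ion.

F^-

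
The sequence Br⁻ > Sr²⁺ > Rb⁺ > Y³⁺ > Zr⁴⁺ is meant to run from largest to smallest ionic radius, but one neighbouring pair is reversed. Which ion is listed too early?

Scanning neighbour by neighbour, only Sr²⁺/Rb⁺ violates a trend: Sr²⁺ and Rb⁺ share 36 electrons; the higher nuclear charge on Sr (Z=38) contracts it more, so Sr²⁺ < Rb⁺. That makes Sr²⁺ the one sitting a position early relative to where it belongs.

Sr²⁺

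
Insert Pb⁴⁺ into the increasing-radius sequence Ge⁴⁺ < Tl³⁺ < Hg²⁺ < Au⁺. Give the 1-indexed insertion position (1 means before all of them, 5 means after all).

Electron counts and nuclear charges: Ge⁴⁺ (Z=32, 28 e⁻), Pb⁴⁺ (Z=82, 78 e⁻), Tl³⁺ (Z=81, 78 e⁻), Hg²⁺ (Z=80, 78 e⁻), Au⁺ (Z=79, 78 e⁻). Ge⁴⁺ < Pb⁴⁺ (same group, period 4 vs 6); Pb⁴⁺ < Tl³⁺ (isoelectronic, higher Z=82 is smaller); Tl³⁺ < Hg²⁺ (isoelectronic, higher Z=81 is smaller); Hg²⁺ < Au⁺ (isoelectronic, higher Z=80 is smaller).
Putting Pb⁴⁺ in gives Ge⁴⁺ < Pb⁴⁺ < Tl³⁺ < Hg²⁺ < Au⁺; it lands at slot 2.

2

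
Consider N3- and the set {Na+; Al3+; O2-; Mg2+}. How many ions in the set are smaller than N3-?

4

These species are isoelectronic with 10 electrons. The only difference is the number of protons: Al3+ (Z=13), Mg2+ (Z=12), Na+ (Z=11), O2- (Z=8), N3- (Z=7). The strongest nuclear pull (Al3+) gives the smallest ion.
Placing each against N3-: smaller — Al3+, Mg2+, Na+, O2-; larger — none. Count: 4.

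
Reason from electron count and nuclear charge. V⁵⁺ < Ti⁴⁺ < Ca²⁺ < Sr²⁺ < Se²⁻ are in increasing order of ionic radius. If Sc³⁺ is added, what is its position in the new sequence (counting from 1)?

First list Z and electron count for each: V⁵⁺: 18 e⁻, Z=23, Ti⁴⁺: 18 e⁻, Z=22, Sc³⁺: 18 e⁻, Z=21, Ca²⁺: 18 e⁻, Z=20, Sr²⁺: 36 e⁻, Z=38, Se²⁻: 36 e⁻, Z=34. V⁵⁺ < Ti⁴⁺ (both 18 e⁻, Z=23>22); Ti⁴⁺ < Sc³⁺ (both 18 e⁻, Z=22>21); Sc³⁺ < Ca²⁺ (isoelectronic, higher Z=21 is smaller); Ca²⁺ < Sr²⁺ (same group, 1 shell fewer); Sr²⁺ < Se²⁻ (both 36 e⁻, Z=38>34).
Merged order: V⁵⁺ < Ti⁴⁺ < Sc³⁺ < Ca²⁺ < Sr²⁺ < Se²⁻ — Sc³⁺ is number 3.

3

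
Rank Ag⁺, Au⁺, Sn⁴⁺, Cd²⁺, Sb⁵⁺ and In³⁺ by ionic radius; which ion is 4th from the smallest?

Cd²⁺

Electron counts and nuclear charges: Sb⁵⁺: 46 e⁻, Z=51, Sn⁴⁺: 46 e⁻, Z=50, In³⁺: 46 e⁻, Z=49, Cd²⁺: 46 e⁻, Z=48, Ag⁺: 46 e⁻, Z=47, Au⁺: 78 e⁻, Z=79. Sb⁵⁺ < Sn⁴⁺ (both 46 e⁻, Z=51>50); Sn⁴⁺ < In³⁺ (isoelectronic, higher Z=50 is smaller); In³⁺ < Cd²⁺ (both 46 e⁻, Z=49>48); Cd²⁺ < Ag⁺ (both 46 e⁻, Z=48>47); Ag⁺ < Au⁺ (same group, 1 shell fewer).
Full ascending order: Sb⁵⁺ < Sn⁴⁺ < In³⁺ < Cd²⁺ < Ag⁺ < Au⁺. Counting from the smallest, position 4 is Cd²⁺.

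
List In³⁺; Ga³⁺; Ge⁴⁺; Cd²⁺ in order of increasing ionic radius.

First list Z and electron count for each: Ge⁴⁺ (Z=32, 28 e⁻), Ga³⁺ (Z=31, 28 e⁻), In³⁺ (Z=49, 46 e⁻), Cd²⁺ (Z=48, 46 e⁻). Ge⁴⁺ < Ga³⁺ (isoelectronic, higher Z=32 is smaller); Ga³⁺ < In³⁺ (same group, 1 shell fewer); In³⁺ < Cd²⁺ (both 46 e⁻, Z=49>48).

Ge⁴⁺ < Ga³⁺ < In³⁺ < Cd²⁺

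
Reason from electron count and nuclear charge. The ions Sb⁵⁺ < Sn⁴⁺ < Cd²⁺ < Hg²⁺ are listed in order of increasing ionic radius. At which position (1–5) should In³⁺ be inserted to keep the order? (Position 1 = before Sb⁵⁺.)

3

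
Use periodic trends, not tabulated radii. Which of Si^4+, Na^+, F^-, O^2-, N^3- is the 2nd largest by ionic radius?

O^2-

All of these have 10 electrons (isoelectronic). With the same electron cloud, the ion with the most protons pulls it in tightest. Nuclear charges: Si^4+ (Z=14), Na^+ (Z=11), F^- (Z=9), O^2- (Z=8), N^3- (Z=7). Highest Z is smallest.
Full ascending order: Si^4+ < Na^+ < F^- < O^2- < N^3-. Counting from the largest, position 2 is O^2-.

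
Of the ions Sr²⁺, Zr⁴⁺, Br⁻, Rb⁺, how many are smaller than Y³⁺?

All of these have 36 electrons (isoelectronic). With the same electron cloud, the ion with the most protons pulls it in tightest. Nuclear charges: Zr⁴⁺ (Z=40), Y³⁺ (Z=39), Sr²⁺ (Z=38), Rb⁺ (Z=37), Br⁻ (Z=35). Highest Z is smallest.
Overall: Zr⁴⁺ < Y³⁺ < Sr²⁺ < Rb⁺ < Br⁻. Y³⁺ has 1 below it and 3 above. So 1 is smaller.

1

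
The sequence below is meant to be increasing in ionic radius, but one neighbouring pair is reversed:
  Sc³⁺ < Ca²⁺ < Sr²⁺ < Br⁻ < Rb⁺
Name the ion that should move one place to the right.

Br⁻

Scanning neighbour by neighbour, only Br⁻/Rb⁺ violates a trend: Rb⁺ and Br⁻ share 36 electrons; the higher nuclear charge on Rb (Z=37) contracts it more, so Rb⁺ < Br⁻. That makes Br⁻ the one sitting a position early relative to where it belongs.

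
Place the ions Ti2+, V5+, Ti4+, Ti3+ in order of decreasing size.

Ti2+ > Ti3+ > Ti4+ > V5+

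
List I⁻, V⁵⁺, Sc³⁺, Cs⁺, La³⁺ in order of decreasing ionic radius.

Tabulating Z and e⁻: V⁵⁺ has 18 e⁻ (Z=23), Sc³⁺ has 18 e⁻ (Z=21), La³⁺ has 54 e⁻ (Z=57), Cs⁺ has 54 e⁻ (Z=55), I⁻ has 54 e⁻ (Z=53). V⁵⁺ < Sc³⁺ (isoelectronic, higher Z=23 is smaller); Sc³⁺ < La³⁺ (same group, 2 shells fewer); La³⁺ < Cs⁺ (isoelectronic, higher Z=57 is smaller); Cs⁺ < I⁻ (isoelectronic, higher Z=55 is smaller).

I⁻ > Cs⁺ > La³⁺ > Sc³⁺ > V⁵⁺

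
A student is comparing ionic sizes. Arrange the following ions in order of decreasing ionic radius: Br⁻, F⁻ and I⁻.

Same group, same charge. Going down the group adds an extra shell of electrons, so the ion gets larger: F⁻ is highest in the group and smallest.

I⁻ > Br⁻ > F⁻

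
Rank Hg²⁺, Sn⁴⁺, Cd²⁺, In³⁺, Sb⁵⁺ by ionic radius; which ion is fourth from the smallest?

Cd²⁺

Sb⁵⁺ has 46 e⁻ (Z=51), Sn⁴⁺ has 46 e⁻ (Z=50), In³⁺ has 46 e⁻ (Z=49), Cd²⁺ has 46 e⁻ (Z=48), Hg²⁺ has 78 e⁻ (Z=80). Sb⁵⁺ < Sn⁴⁺ (both 46 e⁻, Z=51>50); Sn⁴⁺ < In³⁺ (isoelectronic, higher Z=50 is smaller); In³⁺ < Cd²⁺ (both 46 e⁻, Z=49>48); Cd²⁺ < Hg²⁺ (same group, 1 shell fewer).
Ordering: Sb⁵⁺ < Sn⁴⁺ < In³⁺ < Cd²⁺ < Hg²⁺. The fourth smallest is Cd²⁺.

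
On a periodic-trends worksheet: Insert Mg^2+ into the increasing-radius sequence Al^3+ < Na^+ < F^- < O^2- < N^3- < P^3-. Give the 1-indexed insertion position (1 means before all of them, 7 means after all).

First list Z and electron count for each: Al^3+ (Z=13, 10 e⁻), Mg^2+ (Z=12, 10 e⁻), Na^+ (Z=11, 10 e⁻), F^- (Z=9, 10 e⁻), O^2- (Z=8, 10 e⁻), N^3- (Z=7, 10 e⁻), P^3- (Z=15, 18 e⁻). Al^3+ < Mg^2+ (both 10 e⁻, Z=13>12); Mg^2+ < Na^+ (both 10 e⁻, Z=12>11); Na^+ < F^- (isoelectronic, higher Z=11 is smaller); F^- < O^2- (isoelectronic, higher Z=9 is smaller); O^2- < N^3- (isoelectronic, higher Z=8 is smaller); N^3- < P^3- (same group, period 2 vs 3).
Putting Mg^2+ in gives Al^3+ < Mg^2+ < Na^+ < F^- < O^2- < N^3- < P^3-; it lands at slot 2.

2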